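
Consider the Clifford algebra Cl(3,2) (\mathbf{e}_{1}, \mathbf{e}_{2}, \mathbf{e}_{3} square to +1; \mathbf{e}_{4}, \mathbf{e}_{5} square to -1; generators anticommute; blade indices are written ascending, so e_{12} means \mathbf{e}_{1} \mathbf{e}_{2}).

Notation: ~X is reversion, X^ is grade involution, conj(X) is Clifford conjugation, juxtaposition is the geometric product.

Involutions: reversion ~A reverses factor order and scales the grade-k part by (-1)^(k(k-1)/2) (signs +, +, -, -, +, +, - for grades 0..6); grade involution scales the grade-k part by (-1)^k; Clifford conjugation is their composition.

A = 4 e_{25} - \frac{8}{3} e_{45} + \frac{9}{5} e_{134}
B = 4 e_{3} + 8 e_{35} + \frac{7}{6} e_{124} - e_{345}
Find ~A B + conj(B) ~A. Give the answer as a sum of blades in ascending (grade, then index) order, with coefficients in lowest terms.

first term: \frac{8}{3} e_{3} + \frac{36}{5} e_{14} + \frac{9}{5} e_{15} - \frac{299}{10} e_{23} - \frac{64}{3} e_{34} + \frac{28}{9} e_{125} + \frac{146}{15} e_{145} - 4 e_{234} + 16 e_{235} + \frac{32}{3} e_{345}
second term: \frac{8}{3} e_{3} - \frac{36}{5} e_{14} - \frac{9}{5} e_{15} - \frac{341}{10} e_{23} - \frac{64}{3} e_{34} - \frac{28}{9} e_{125} + \frac{286}{15} e_{145} + 4 e_{234} - 16 e_{235} - \frac{32}{3} e_{345}
Answer: \frac{16}{3} e_{3} - 64 e_{23} - \frac{128}{3} e_{34} + \frac{144}{5} e_{145}


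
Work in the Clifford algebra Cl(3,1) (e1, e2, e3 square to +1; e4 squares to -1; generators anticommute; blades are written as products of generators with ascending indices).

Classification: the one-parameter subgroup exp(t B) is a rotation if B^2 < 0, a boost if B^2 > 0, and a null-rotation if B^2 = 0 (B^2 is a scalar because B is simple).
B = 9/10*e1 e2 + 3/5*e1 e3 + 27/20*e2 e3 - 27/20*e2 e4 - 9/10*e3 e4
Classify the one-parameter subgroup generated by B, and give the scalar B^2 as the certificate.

B^2 term by term: the squares give (9/10)^2*(e1 e2)^2 + (3/5)^2*(e1 e3)^2 + (27/20)^2*(e2 e3)^2 + (-27/20)^2*(e2 e4)^2 + (-9/10)^2*(e3 e4)^2 = 81/100*(-1) + 9/25*(-1) + 729/400*(-1) + 729/400*(+1) + 81/100*(+1) = -9/25 (each basis 2-blade squares to minus the product of its generators' squares); cross terms between blades sharing an index anticommute and cancel; the commuting (index-disjoint) pairs give grade-4 terms 2*c*c'*(blade product), which cancel blade by blade — e1 e2 e3 e4: -81/50 + 81/50 = 0 — confirming B is simple. So B^2 = -9/25.
Answer: rotation, certificate B^2 = -9/25. One invariant decides it: the square -9/25 survives every conjugation, and its sign is exactly the classification.


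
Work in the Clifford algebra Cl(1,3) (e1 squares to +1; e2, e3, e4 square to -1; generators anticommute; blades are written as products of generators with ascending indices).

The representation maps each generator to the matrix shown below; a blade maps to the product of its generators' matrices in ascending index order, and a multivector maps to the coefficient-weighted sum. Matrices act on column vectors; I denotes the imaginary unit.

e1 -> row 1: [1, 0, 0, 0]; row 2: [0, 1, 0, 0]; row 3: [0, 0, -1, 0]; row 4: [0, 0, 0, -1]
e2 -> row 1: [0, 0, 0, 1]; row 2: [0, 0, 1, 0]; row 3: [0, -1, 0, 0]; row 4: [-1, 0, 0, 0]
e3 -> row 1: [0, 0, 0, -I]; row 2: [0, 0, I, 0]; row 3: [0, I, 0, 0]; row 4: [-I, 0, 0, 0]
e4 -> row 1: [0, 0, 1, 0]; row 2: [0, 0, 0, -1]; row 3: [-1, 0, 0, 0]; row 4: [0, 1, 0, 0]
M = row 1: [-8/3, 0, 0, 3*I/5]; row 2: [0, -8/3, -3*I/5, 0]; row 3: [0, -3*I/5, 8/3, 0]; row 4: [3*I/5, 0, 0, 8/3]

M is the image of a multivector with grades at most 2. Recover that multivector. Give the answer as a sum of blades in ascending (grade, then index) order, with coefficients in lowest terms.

Method: the blade images are trace-orthogonal — tr(rho(e_A) rho(e_B)^-1) = 4 if A = B and 0 otherwise — and rho(e_A)^-1 = (e_A)^2 * rho(e_A) with (e_A)^2 = +1 or -1, so the coefficient of e_A in the preimage is (e_A)^2 * tr(M rho(e_A))/4.
Nonzero projections over blades of grade <= 2: e1: (e1)^2 = +1, tr(M rho(e1)) = -32/3, coefficient -8/3; e3: (e3)^2 = -1, tr(M rho(e3)) = 12/5, coefficient -3/5. Every other blade of grade <= 2 projects to 0.
Answer: -8/3*e1 - 3/5*e3


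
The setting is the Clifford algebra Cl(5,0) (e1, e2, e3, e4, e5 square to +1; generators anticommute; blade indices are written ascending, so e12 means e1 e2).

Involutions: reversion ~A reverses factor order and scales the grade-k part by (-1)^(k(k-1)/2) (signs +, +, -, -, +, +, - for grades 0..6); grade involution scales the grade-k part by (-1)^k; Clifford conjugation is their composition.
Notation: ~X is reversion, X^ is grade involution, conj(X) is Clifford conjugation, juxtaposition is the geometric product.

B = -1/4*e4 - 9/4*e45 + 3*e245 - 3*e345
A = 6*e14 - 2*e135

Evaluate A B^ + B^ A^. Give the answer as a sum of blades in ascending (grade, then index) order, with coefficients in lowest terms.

first term: 3/2*e1 - 6*e14 - 27/2*e15 + 18*e125 - 9/2*e134 - 18*e135 - 6*e1234 + 1/2*e1345
second term: -3/2*e1 - 6*e14 + 27/2*e15 - 18*e125 - 9/2*e134 + 18*e135 + 6*e1234 + 1/2*e1345
Answer: -12*e14 - 9*e134 + e1345


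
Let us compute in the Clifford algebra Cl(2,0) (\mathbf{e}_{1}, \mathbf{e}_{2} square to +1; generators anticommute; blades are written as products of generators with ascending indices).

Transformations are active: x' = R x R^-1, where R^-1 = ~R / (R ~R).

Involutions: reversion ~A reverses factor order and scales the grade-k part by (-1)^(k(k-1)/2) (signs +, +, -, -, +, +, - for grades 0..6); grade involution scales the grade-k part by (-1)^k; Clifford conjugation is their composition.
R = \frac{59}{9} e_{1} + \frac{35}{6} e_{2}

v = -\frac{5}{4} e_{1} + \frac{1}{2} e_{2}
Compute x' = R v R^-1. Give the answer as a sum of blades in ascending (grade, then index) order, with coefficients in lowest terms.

~R = \frac{59}{9} e_{1} + \frac{35}{6} e_{2}, and R ~R = \frac{24949}{324}, so R^-1 = ~R / (\frac{24949}{324}).
R v = -\frac{95}{18} + \frac{761}{72} e_{1} e_{2}
Answer: \frac{35065}{99796} e_{1} - \frac{64849}{49898} e_{2}


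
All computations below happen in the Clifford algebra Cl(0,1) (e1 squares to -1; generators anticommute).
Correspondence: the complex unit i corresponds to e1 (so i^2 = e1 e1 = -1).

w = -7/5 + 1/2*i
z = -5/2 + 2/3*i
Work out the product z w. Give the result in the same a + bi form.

In blades: z = -5/2 + 2/3*e1, w = -7/5 + 1/2*e1.
Distribute z over w term by term (generator squares from the signature, products reordered to ascending indices): (-5/2)*w = 7/2 - 5/4*e1; (2/3*e1)*w = -1/3 - 14/15*e1.
Sum: 19/6 - 131/60*e1; translating back through the correspondence:
Answer: 19/6 - 131/60*i


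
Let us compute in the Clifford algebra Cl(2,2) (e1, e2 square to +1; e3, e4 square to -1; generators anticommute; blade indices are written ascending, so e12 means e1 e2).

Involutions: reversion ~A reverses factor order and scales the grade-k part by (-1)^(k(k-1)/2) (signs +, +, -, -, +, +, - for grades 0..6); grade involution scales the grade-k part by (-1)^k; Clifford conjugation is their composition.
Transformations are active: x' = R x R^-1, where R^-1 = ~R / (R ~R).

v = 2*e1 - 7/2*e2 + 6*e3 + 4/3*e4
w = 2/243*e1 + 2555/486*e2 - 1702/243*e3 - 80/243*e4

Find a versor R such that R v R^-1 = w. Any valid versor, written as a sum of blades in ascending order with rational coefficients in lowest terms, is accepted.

Since q(v) = q(w) = -775/36, the sum R = v + w = 488/243*e1 + 427/243*e2 - 244/243*e3 + 244/243*e4 does the job whenever invertible.
Answer: 488/243*e1 + 427/243*e2 - 244/243*e3 + 244/243*e4


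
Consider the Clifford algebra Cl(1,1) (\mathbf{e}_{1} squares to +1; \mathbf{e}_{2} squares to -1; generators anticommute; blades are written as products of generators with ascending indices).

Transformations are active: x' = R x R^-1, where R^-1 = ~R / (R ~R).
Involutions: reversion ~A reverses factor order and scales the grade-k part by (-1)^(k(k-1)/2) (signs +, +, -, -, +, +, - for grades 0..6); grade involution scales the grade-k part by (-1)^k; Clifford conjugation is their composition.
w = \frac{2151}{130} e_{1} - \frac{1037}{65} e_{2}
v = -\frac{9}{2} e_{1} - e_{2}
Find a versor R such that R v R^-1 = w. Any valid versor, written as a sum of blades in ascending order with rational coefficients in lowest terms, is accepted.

The midline construction: v and w both square to \frac{77}{4}, so reflecting in their sum \frac{783}{65} e_{1} - \frac{1102}{65} e_{2} exchanges them.
Answer: \frac{783}{65} e_{1} - \frac{1102}{65} e_{2}


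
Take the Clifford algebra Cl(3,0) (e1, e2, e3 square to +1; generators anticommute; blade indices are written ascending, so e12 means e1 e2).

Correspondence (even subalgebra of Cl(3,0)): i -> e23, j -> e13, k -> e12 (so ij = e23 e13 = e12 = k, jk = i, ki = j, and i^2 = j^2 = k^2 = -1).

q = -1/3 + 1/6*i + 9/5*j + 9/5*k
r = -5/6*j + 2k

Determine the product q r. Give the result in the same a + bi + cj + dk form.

In blades: q = -1/3 + 9/5*e12 + 9/5*e13 + 1/6*e23, r = 2*e12 - 5/6*e13.
Distribute q over r term by term (generator squares from the signature, products reordered to ascending indices): (-1/3)*r = -2/3*e12 + 5/18*e13; (9/5*e12)*r = -18/5 + 3/2*e23; (9/5*e13)*r = 3/2 + 18/5*e23; (1/6*e23)*r = -5/36*e12 - 1/3*e13.
Sum: -21/10 - 29/36*e12 - 1/18*e13 + 51/10*e23; translating back through the correspondence:
Answer: -21/10 + 51/10*i - 1/18*j - 29/36*k


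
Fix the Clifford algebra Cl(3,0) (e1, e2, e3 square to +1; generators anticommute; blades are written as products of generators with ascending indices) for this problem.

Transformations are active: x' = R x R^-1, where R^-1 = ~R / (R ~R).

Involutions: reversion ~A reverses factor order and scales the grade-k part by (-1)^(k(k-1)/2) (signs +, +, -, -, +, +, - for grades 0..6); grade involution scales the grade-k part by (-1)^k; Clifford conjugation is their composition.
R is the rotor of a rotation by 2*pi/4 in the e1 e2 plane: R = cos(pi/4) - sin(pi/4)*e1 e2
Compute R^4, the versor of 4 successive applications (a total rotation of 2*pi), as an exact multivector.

The rotor phase is half the rotation angle and phases add under composition, so 4 steps in the e1 e2 plane accumulate phase 4*(pi/4) = pi: R^4 = cos(pi) - sin(pi)*e1 e2.
cos(pi) = -1 and sin(pi) = 0, so R^4 = -1. The total rotation 2*pi is 1 full turn, so every vector returns to itself, yet the rotor is -1, on the OTHER sheet of the double cover (an odd number of 2*pi turns).
Answer: -1


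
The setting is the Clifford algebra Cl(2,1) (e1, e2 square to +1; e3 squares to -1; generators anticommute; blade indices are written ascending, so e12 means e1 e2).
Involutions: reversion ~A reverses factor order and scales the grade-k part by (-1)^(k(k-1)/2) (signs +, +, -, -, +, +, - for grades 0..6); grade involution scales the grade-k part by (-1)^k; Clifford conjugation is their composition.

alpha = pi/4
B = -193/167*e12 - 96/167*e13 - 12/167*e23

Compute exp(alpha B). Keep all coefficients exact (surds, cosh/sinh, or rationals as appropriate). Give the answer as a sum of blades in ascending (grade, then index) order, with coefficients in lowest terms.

B^2 term by term: the squares give (-193/167)^2*(e12)^2 + (-96/167)^2*(e13)^2 + (-12/167)^2*(e23)^2 = 37249/27889*(-1) + 9216/27889*(+1) + 144/27889*(+1) = -1 (each basis 2-blade squares to minus the product of its generators' squares); cross terms between blades sharing an index anticommute and cancel. So B^2 = -1.
B^2 = -1 — since the square is negative, the closed form is circular: l = 1, alpha*l = pi/4, so exp(alpha B) = cos(pi/4) + (sin(pi/4)/1)*B = sqrt(2)/2 + (sqrt(2)/2)*B.
Answer: sqrt(2)/2 - 193*sqrt(2)/334*e12 - 48*sqrt(2)/167*e13 - 6*sqrt(2)/167*e23


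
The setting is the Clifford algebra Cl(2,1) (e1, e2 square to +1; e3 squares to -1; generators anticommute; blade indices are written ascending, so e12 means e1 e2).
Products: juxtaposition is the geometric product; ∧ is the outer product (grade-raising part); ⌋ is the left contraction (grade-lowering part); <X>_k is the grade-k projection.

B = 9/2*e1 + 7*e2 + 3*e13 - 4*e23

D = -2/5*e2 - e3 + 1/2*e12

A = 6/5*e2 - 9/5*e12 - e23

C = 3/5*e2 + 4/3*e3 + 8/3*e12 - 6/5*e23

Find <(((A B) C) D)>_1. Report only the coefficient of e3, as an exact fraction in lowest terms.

step 1: 62/5 - 63/5*e1 + 81/10*e2 + 11/5*e3 - 12/5*e12 + 36/5*e13 + 27/5*e23 - 81/10*e123
step 2: 277/150 - 573/25*e1 - 36*e2 + 1888/75*e3 + 83/3*e12 - 1173/50*e13 + 69/5*e23 + 202/15*e123
step 3: 1287/50 - 2479/150*e1 + 1201/750*e2 - 153/50*e3 + 11779/500*e12 + 3211/150*e13 + 51509/1500*e23 - 3058/125*e123
step 4: -2479/150*e1 + 1201/750*e2 - 153/50*e3
Answer: -153/50


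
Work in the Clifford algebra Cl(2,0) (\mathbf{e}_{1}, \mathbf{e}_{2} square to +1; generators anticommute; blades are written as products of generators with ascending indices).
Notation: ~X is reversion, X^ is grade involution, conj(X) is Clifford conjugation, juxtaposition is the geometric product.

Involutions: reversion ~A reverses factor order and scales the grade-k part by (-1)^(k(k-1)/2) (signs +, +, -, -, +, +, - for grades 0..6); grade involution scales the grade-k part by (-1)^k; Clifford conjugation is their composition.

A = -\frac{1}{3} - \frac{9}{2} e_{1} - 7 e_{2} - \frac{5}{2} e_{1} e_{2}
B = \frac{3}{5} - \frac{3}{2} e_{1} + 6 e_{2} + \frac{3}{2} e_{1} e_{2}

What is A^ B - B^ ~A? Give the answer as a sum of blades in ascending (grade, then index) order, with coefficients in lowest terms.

first term: \frac{194}{5} - \frac{223}{10} e_{1} + \frac{26}{5} e_{2} + \frac{71}{2} e_{1} e_{2}
second term: \frac{313}{10} + \frac{13}{10} e_{1} + \frac{83}{10} e_{2} - \frac{73}{2} e_{1} e_{2}
Answer: \frac{15}{2} - \frac{118}{5} e_{1} - \frac{31}{10} e_{2} + 72 e_{1} e_{2}


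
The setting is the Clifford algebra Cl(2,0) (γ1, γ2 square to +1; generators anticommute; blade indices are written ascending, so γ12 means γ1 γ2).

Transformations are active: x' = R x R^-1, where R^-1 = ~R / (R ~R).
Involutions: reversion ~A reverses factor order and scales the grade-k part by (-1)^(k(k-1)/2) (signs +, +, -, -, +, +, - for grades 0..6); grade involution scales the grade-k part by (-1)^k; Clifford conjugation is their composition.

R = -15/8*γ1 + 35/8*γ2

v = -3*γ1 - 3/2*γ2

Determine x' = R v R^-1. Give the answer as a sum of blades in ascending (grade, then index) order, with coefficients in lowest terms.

~R = -15/8*γ1 + 35/8*γ2, and R ~R = 725/32, so R^-1 = ~R / (725/32).
R v = -15/16 + 255/16*γ12
Answer: 183/58*γ1 + 33/29*γ2


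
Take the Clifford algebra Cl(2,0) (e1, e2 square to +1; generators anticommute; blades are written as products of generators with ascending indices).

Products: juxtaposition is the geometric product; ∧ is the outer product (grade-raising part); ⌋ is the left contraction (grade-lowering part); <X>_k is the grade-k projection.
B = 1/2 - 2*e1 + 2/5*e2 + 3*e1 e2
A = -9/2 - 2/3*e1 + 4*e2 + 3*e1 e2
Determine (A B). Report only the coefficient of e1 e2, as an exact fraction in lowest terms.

step 1: -499/60 - 32/15*e1 + 21/5*e2 - 64/15*e1 e2
Answer: -64/15


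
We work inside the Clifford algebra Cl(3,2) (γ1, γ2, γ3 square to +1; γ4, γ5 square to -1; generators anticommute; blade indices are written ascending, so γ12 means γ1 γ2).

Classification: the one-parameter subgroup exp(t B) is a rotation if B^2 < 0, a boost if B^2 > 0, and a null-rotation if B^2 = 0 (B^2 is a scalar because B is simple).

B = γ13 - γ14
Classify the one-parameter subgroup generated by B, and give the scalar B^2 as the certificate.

B^2 term by term: the squares give (1)^2*(γ13)^2 + (-1)^2*(γ14)^2 = 1*(-1) + 1*(+1) = 0 (each basis 2-blade squares to minus the product of its generators' squares); cross terms between blades sharing an index anticommute and cancel. So B^2 = 0.
Answer: null-rotation, certificate B^2 = 0. The class reads off the invariant scalar 0 directly.


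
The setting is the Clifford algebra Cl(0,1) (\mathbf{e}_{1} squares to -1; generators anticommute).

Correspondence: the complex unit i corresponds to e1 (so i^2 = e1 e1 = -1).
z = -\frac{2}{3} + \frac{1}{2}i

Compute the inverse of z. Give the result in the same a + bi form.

In blades: z = -\frac{2}{3} + \frac{1}{2} e_{1}.
With qbar = -\frac{2}{3} - \frac{1}{2} e_{1} (scalar fixed, mapped units negated), z qbar = \frac{25}{36} (the sum of squared coefficients), so z^-1 = qbar / (\frac{25}{36}) = -\frac{24}{25} - \frac{18}{25} e_{1}; translating back:
Answer: -\frac{24}{25} - \frac{18}{25}i


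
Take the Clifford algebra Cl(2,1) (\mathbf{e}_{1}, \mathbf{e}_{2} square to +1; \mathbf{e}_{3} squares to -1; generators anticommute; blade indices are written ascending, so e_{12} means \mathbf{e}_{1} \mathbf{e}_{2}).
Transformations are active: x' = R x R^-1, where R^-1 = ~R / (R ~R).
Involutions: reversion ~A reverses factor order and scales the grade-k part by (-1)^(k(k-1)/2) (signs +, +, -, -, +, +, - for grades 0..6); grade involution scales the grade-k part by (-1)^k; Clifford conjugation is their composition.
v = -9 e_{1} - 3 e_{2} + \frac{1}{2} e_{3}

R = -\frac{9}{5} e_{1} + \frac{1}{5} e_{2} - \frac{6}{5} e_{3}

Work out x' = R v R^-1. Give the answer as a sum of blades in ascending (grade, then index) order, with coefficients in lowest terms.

~R = -\frac{9}{5} e_{1} + \frac{1}{5} e_{2} - \frac{6}{5} e_{3}, and R ~R = \frac{46}{25}, so R^-1 = ~R / (\frac{46}{25}).
R v = \frac{81}{5} + \frac{36}{5} e_{12} - \frac{117}{10} e_{13} - \frac{7}{2} e_{23}
Answer: -\frac{522}{23} e_{1} + \frac{150}{23} e_{2} - \frac{995}{46} e_{3}


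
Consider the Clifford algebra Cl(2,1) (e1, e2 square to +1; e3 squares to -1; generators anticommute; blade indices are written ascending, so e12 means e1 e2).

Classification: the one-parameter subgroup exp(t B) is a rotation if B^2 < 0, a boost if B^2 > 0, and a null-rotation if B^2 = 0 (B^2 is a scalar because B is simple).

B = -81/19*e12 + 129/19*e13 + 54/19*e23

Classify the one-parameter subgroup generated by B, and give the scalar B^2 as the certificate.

B^2 term by term: the squares give (-81/19)^2*(e12)^2 + (129/19)^2*(e13)^2 + (54/19)^2*(e23)^2 = 6561/361*(-1) + 16641/361*(+1) + 2916/361*(+1) = 36 (each basis 2-blade squares to minus the product of its generators' squares); cross terms between blades sharing an index anticommute and cancel. So B^2 = 36.
Answer: boost, certificate B^2 = 36. No conjugation can change B^2 = 36; the sign gives the class.


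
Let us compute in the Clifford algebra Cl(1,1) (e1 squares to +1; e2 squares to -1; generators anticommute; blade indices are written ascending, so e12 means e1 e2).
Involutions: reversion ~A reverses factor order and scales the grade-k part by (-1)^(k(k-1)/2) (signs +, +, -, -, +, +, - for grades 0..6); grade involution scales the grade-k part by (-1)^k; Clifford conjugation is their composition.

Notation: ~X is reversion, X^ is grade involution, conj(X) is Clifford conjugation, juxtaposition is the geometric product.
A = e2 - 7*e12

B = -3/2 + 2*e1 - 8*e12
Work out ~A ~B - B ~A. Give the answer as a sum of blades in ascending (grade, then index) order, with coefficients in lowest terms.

first term: 56 + 8*e1 - 31/2*e2 - 25/2*e12
second term: -56 + 8*e1 + 25/2*e2 - 17/2*e12
Answer: 112 - 28*e2 - 4*e12


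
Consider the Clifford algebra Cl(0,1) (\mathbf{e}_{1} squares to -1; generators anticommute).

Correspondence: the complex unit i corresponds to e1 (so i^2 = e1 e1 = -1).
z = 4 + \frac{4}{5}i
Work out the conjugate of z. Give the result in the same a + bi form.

In blades: z = 4 + \frac{4}{5} e_{1}.
Conjugation here is Clifford conjugation: the scalar is fixed and the grade-1 and grade-2 blades all flip sign, giving 4 - \frac{4}{5} e_{1}; translating back:
Answer: 4 - \frac{4}{5}i


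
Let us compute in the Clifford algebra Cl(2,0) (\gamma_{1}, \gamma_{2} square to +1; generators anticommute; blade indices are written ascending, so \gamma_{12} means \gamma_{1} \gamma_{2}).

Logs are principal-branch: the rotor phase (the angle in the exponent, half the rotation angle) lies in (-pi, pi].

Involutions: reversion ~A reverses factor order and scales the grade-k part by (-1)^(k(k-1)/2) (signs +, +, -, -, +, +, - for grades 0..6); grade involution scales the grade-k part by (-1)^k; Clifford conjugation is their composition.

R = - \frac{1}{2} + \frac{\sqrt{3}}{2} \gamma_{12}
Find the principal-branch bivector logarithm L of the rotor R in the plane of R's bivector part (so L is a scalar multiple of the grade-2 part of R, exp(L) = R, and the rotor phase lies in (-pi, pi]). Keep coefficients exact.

The scalar part of R is - \frac{1}{2}, and that scalar determines the rotor phase on the principal branch; recovering the unit plane as bivector-part over sine of the phase gives L = phase * plane.
Concretely: cos(phase) = - \frac{1}{2} gives phase = ±\frac{2 \pi}{3}, and since phase/sin(phase) is even the sign is immaterial: L = (phase/sin(phase)) * <R>_2 = (\frac{4 \sqrt{3} \pi}{9}) * <R>_2.
Answer: \frac{2 \pi}{3} \gamma_{12}


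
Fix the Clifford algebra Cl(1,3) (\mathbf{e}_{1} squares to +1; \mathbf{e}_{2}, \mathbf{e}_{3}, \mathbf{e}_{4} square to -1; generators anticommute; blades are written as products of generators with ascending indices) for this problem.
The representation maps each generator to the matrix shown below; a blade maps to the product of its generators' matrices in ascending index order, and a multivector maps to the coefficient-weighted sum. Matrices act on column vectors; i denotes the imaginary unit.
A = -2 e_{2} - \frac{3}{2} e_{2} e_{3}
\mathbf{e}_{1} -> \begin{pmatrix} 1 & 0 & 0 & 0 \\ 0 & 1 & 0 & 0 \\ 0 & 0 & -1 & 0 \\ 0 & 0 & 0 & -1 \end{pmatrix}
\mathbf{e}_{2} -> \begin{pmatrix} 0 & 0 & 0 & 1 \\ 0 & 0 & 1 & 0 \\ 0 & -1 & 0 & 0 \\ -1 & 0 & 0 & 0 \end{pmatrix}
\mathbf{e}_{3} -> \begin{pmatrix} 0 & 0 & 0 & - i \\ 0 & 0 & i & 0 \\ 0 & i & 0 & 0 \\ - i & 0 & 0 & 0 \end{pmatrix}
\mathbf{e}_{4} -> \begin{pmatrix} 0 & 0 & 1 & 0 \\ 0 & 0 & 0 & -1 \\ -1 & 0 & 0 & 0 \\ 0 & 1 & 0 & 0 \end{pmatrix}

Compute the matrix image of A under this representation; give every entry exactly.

Bivector images (products of the table entries): rho(e_{2} e_{3}) = rho(\mathbf{e}_{2})rho(\mathbf{e}_{3}) = \begin{pmatrix} - i & 0 & 0 & 0 \\ 0 & i & 0 & 0 \\ 0 & 0 & - i & 0 \\ 0 & 0 & 0 & i \end{pmatrix}.
M = (-2)*rho(e_{2}) + (-\frac{3}{2})*rho(e_{2} e_{3}), summed entrywise:
Answer: \begin{pmatrix} \frac{3 i}{2} & 0 & 0 & -2 \\ 0 & - \frac{3 i}{2} & -2 & 0 \\ 0 & 2 & \frac{3 i}{2} & 0 \\ 2 & 0 & 0 & - \frac{3 i}{2} \end{pmatrix}


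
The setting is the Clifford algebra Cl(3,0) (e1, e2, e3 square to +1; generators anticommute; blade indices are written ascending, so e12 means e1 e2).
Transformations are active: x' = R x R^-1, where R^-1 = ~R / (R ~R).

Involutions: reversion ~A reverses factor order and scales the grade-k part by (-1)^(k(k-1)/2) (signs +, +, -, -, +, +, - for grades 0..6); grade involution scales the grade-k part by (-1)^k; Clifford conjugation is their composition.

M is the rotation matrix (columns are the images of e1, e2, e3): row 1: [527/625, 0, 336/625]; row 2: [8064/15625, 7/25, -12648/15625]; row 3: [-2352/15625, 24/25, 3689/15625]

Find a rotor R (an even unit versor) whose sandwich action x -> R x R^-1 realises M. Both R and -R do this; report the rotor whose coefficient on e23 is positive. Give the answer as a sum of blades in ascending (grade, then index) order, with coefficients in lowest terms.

Method: write R = a + b12*e12 + b13*e13 + b23*e23 with a^2 + b12^2 + b13^2 + b23^2 = 1 (so R^-1 = ~R). Expanding the columns R e_j ~R gives tr M = 4a^2 - 1 and, from the antisymmetric part, M21 - M12 = -4a*b12, M13 - M31 = 4a*b13, M32 - M23 = -4a*b23.
Here tr M = 21239/15625, so a^2 = (1 + tr M)/4 = 9216/15625 and a = ±96/125. Taking a = 96/125: M21 - M12 = 8064/15625, M13 - M31 = 10752/15625, M32 - M23 = 27648/15625, giving b12 = -21/125, b13 = 28/125, b23 = -72/125, i.e. R = 96/125 - 21/125*e12 + 28/125*e13 - 72/125*e23.
Its e23 coefficient is negative, so report the other preimage -R.
Answer: -96/125 + 21/125*e12 - 28/125*e13 + 72/125*e23. Note: both R and -R realise this M (trace 21239/15625); the covering map identifies them, and the e23-coefficient sign is the tie-breaker.


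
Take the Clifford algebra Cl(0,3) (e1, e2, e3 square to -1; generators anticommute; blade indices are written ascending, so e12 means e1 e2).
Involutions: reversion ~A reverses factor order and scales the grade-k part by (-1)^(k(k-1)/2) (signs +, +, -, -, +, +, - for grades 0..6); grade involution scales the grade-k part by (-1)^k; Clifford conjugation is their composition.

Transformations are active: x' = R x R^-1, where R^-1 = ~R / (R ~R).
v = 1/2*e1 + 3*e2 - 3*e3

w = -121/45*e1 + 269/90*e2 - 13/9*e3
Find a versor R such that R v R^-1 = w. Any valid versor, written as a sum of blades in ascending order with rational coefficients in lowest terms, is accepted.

Equal squares first: v^2 = w^2 = -73/4. Then v + w = -197/90*e1 + 539/90*e2 - 40/9*e3 is a versor taking v to w, provided it is invertible.
Answer: -197/90*e1 + 539/90*e2 - 40/9*e3


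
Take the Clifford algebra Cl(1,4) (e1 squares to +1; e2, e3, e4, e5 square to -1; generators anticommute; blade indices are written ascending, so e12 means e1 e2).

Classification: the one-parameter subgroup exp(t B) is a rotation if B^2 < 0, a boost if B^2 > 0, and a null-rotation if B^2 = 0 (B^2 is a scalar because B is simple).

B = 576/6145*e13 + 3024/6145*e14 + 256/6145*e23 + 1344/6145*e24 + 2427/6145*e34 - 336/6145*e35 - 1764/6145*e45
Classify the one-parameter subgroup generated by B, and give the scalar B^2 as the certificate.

B^2 term by term: the squares give (576/6145)^2*(e13)^2 + (3024/6145)^2*(e14)^2 + (256/6145)^2*(e23)^2 + (1344/6145)^2*(e24)^2 + (2427/6145)^2*(e34)^2 + (-336/6145)^2*(e35)^2 + (-1764/6145)^2*(e45)^2 = 331776/37761025*(+1) + 9144576/37761025*(+1) + 65536/37761025*(-1) + 1806336/37761025*(-1) + 5890329/37761025*(-1) + 112896/37761025*(-1) + 3111696/37761025*(-1) = -1/25 (each basis 2-blade squares to minus the product of its generators' squares); cross terms between blades sharing an index anticommute and cancel; the commuting (index-disjoint) pairs give grade-4 terms 2*c*c'*(blade product), which cancel blade by blade — e1234: -1548288/37761025 + 1548288/37761025 = 0; e1345: -2032128/37761025 + 2032128/37761025 = 0; e2345: -903168/37761025 + 903168/37761025 = 0 — confirming B is simple. So B^2 = -1/25.
Answer: rotation, certificate B^2 = -1/25. Why this suffices: the scalar -1/25 survives any versor conjugation, so its sign alone determines the class however B is presented.


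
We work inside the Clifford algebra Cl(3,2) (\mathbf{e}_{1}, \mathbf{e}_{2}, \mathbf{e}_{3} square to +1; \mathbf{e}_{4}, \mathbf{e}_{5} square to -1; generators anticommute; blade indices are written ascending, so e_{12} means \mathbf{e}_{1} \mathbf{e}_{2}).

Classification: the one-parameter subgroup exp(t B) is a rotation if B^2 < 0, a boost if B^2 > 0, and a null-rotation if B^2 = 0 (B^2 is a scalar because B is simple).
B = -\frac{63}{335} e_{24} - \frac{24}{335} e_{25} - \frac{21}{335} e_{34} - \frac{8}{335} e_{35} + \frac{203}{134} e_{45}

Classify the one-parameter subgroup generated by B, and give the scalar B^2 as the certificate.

B^2 term by term: the squares give (-\frac{63}{335})^2*(e_{24})^2 + (-\frac{24}{335})^2*(e_{25})^2 + (-\frac{21}{335})^2*(e_{34})^2 + (-\frac{8}{335})^2*(e_{35})^2 + (\frac{203}{134})^2*(e_{45})^2 = \frac{3969}{112225}*(+1) + \frac{576}{112225}*(+1) + \frac{441}{112225}*(+1) + \frac{64}{112225}*(+1) + \frac{41209}{17956}*(-1) = -\frac{9}{4} (each basis 2-blade squares to minus the product of its generators' squares); cross terms between blades sharing an index anticommute and cancel; the commuting (index-disjoint) pairs give grade-4 terms 2*c*c'*(blade product), which cancel blade by blade — e_{2345}: -\frac{1008}{112225} + \frac{1008}{112225} = 0 — confirming B is simple. So B^2 = -\frac{9}{4}.
Answer: rotation, certificate B^2 = -\frac{9}{4}. Because -\frac{9}{4} is invariant under every versor sandwich, the classification follows from its sign alone.


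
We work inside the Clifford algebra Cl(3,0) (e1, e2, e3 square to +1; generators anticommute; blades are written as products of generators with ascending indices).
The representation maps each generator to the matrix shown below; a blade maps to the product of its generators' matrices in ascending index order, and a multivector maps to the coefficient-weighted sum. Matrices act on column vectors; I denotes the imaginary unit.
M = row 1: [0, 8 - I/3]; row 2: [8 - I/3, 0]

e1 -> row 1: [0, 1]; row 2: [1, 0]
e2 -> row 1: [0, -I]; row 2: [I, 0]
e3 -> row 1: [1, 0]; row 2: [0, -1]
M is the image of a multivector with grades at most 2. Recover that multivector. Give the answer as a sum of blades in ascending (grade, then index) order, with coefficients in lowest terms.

Method: 1, rho(e1), rho(e2), rho(e3) form a trace-orthogonal basis of the 2x2 complex matrices (tr(X Y) = 2 if X = Y, else 0), so M = m0*1 + m1*rho(e1) + m2*rho(e2) + m3*rho(e3) with m0 = tr(M)/2 = 0, m1 = tr(M rho(e1))/2 = 8 - I/3, m2 = tr(M rho(e2))/2 = 0, m3 = tr(M rho(e3))/2 = 0.
Multiplying table entries, the bivector images are rho(e1 e2) = I*rho(e3), rho(e1 e3) = -I*rho(e2), rho(e2 e3) = I*rho(e1); with real blade coefficients the real parts of m0..m3 are the coefficients of 1, e1, e2, e3 and the imaginary parts give the bivectors (e2 e3: Im m1, e1 e3: -Im m2, e1 e2: Im m3).
Answer: 8*e1 - 1/3*e2 e3


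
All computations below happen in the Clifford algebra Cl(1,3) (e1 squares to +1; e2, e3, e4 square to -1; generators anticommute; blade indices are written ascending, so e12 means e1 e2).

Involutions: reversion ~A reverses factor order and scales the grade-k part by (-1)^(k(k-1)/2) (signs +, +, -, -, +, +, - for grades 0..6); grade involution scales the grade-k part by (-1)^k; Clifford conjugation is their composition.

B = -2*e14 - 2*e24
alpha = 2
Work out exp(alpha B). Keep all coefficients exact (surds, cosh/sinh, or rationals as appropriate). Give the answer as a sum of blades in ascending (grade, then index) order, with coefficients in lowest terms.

B^2 term by term: the squares give (-2)^2*(e14)^2 + (-2)^2*(e24)^2 = 4*(+1) + 4*(-1) = 0 (each basis 2-blade squares to minus the product of its generators' squares); cross terms between blades sharing an index anticommute and cancel. So B^2 = 0.
B^2 = 0, so the series truncates immediately: exp(alpha B) = 1 + alpha B (parabolic case).
Answer: 1 - 4*e14 - 4*e24


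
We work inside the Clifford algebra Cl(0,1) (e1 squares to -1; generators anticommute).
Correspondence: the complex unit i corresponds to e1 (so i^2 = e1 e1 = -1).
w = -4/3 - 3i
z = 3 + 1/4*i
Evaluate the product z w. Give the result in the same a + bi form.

In blades: z = 3 + 1/4*e1, w = -4/3 - 3*e1.
Distribute z over w term by term (generator squares from the signature, products reordered to ascending indices): (3)*w = -4 - 9*e1; (1/4*e1)*w = 3/4 - 1/3*e1.
Sum: -13/4 - 28/3*e1; translating back through the correspondence:
Answer: -13/4 - 28/3*i


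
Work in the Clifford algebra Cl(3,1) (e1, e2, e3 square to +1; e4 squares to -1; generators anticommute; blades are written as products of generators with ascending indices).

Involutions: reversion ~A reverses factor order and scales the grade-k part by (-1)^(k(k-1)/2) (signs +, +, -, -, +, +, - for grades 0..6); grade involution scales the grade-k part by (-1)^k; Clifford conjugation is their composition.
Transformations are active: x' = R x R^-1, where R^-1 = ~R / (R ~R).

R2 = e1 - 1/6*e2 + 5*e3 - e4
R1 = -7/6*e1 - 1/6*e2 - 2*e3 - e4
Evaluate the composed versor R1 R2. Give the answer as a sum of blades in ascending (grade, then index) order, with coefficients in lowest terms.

Distribute over the terms of R1 (each basis-blade product reordered to ascending indices, repeated generators contracted through their squares):
(-7/6*e1) R2 = -7/6 + 7/36*e1 e2 - 35/6*e1 e3 + 7/6*e1 e4
(-1/6*e2) R2 = 1/36 + 1/6*e1 e2 - 5/6*e2 e3 + 1/6*e2 e4
(-2*e3) R2 = -10 + 2*e1 e3 - 1/3*e2 e3 + 2*e3 e4
(-e4) R2 = -1 + e1 e4 - 1/6*e2 e4 + 5*e3 e4
Summing the partial products and collecting blades:
Answer: -437/36 + 13/36*e1 e2 - 23/6*e1 e3 + 13/6*e1 e4 - 7/6*e2 e3 + 7*e3 e4


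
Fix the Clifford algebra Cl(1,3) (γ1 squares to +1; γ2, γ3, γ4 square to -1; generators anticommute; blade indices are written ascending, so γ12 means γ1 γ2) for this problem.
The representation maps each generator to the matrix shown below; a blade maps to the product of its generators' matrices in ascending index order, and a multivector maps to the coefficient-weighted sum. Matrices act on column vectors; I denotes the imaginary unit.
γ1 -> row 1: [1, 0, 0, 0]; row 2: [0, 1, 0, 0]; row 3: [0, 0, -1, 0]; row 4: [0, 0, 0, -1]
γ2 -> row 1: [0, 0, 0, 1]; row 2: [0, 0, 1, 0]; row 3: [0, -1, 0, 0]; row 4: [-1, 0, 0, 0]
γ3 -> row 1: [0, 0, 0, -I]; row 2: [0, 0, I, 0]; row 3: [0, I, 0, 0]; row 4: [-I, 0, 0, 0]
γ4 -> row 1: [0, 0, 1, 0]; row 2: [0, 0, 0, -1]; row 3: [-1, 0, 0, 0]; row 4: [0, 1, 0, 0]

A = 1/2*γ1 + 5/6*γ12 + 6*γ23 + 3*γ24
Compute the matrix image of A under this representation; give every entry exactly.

Bivector images (products of the table entries): rho(γ12) = rho(γ1)rho(γ2) = row 1: [0, 0, 0, 1]; row 2: [0, 0, 1, 0]; row 3: [0, 1, 0, 0]; row 4: [1, 0, 0, 0]; rho(γ23) = rho(γ2)rho(γ3) = row 1: [-I, 0, 0, 0]; row 2: [0, I, 0, 0]; row 3: [0, 0, -I, 0]; row 4: [0, 0, 0, I]; rho(γ24) = rho(γ2)rho(γ4) = row 1: [0, 1, 0, 0]; row 2: [-1, 0, 0, 0]; row 3: [0, 0, 0, 1]; row 4: [0, 0, -1, 0].
M = (1/2)*rho(γ1) + (5/6)*rho(γ12) + (6)*rho(γ23) + (3)*rho(γ24), summed entrywise:
Answer: row 1: [1/2 - 6*I, 3, 0, 5/6]; row 2: [-3, 1/2 + 6*I, 5/6, 0]; row 3: [0, 5/6, -1/2 - 6*I, 3]; row 4: [5/6, 0, -3, -1/2 + 6*I]


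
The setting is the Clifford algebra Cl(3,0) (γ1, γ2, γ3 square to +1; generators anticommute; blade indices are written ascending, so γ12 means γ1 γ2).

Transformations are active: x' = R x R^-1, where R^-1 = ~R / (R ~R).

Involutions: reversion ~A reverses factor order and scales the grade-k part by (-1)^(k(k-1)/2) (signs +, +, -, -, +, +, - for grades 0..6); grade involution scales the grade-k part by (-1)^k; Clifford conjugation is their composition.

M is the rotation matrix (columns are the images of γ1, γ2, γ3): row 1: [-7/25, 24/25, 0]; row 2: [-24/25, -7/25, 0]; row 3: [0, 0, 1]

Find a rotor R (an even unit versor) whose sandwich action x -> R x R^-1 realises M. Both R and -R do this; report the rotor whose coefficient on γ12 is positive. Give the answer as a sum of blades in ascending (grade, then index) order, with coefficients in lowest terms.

Method: write R = a + b12*γ12 + b13*γ13 + b23*γ23 with a^2 + b12^2 + b13^2 + b23^2 = 1 (so R^-1 = ~R). Expanding the columns R e_j ~R gives tr M = 4a^2 - 1 and, from the antisymmetric part, M21 - M12 = -4a*b12, M13 - M31 = 4a*b13, M32 - M23 = -4a*b23.
Here tr M = 11/25, so a^2 = (1 + tr M)/4 = 9/25 and a = ±3/5. Taking a = 3/5: M21 - M12 = -48/25, M13 - M31 = 0, M32 - M23 = 0, giving b12 = 4/5, b13 = 0, b23 = 0, i.e. R = 3/5 + 4/5*γ12.
Its γ12 coefficient is already positive.
Answer: 3/5 + 4/5*γ12. Sheet selection: the two-to-one cover makes ±R indistinguishable at the matrix level (trace 11/25), so uniqueness comes from the required sign on γ12.


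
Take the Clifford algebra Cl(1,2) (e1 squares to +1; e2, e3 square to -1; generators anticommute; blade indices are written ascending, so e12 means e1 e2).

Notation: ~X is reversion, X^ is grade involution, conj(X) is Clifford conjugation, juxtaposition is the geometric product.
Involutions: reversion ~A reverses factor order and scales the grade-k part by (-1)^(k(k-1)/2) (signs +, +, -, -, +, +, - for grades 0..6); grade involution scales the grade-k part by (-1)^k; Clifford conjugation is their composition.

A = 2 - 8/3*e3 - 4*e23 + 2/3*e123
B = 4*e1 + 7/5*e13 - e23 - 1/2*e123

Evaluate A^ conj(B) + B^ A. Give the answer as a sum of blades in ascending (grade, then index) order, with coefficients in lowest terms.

first term: 11/3 - 196/15*e1 + 26/15*e2 - 64/15*e12 + 118/15*e13 + 14/3*e23 + 15*e123
second term: -13/3 - 8/5*e1 - 18/5*e2 - 64/15*e12 + 202/15*e13 - 14/3*e23 + 17*e123
Answer: -2/3 - 44/3*e1 - 28/15*e2 - 128/15*e12 + 64/3*e13 + 32*e123


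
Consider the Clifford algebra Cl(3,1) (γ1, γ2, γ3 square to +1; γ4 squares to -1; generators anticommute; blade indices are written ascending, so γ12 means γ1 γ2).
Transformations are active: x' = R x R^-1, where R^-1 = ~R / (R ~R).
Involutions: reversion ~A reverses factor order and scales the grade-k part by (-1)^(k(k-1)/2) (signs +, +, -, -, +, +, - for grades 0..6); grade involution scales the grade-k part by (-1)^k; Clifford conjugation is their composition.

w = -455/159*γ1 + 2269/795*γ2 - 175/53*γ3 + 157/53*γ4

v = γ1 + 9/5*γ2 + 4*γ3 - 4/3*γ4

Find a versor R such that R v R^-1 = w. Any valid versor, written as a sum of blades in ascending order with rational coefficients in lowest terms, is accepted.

Key observation: q(v) = q(w) = 4154/225 (sandwiches preserve the norm), so R = v + w = -296/159*γ1 + 740/159*γ2 + 37/53*γ3 + 259/159*γ4 works whenever it is invertible — the component of v along it is kept and (v - w)/2 reverses, sending v to w.
Answer: -296/159*γ1 + 740/159*γ2 + 37/53*γ3 + 259/159*γ4


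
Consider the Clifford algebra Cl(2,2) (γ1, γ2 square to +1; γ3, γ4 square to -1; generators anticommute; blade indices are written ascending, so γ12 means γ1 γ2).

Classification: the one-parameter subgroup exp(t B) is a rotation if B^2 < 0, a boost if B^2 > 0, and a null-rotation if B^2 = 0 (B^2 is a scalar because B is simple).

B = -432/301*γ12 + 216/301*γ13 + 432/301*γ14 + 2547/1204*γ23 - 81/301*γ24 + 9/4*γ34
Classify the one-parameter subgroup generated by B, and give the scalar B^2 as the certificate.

B^2 term by term: the squares give (-432/301)^2*(γ12)^2 + (216/301)^2*(γ13)^2 + (432/301)^2*(γ14)^2 + (2547/1204)^2*(γ23)^2 + (-81/301)^2*(γ24)^2 + (9/4)^2*(γ34)^2 = 186624/90601*(-1) + 46656/90601*(+1) + 186624/90601*(+1) + 6487209/1449616*(+1) + 6561/90601*(+1) + 81/16*(-1) = 0 (each basis 2-blade squares to minus the product of its generators' squares); cross terms between blades sharing an index anticommute and cancel; the commuting (index-disjoint) pairs give grade-4 terms 2*c*c'*(blade product), which cancel blade by blade — γ1234: -1944/301 + 34992/90601 + 550152/90601 = 0 — confirming B is simple. So B^2 = 0.
Answer: null-rotation, certificate B^2 = 0. One invariant decides it: the square 0 survives every conjugation, and its sign is exactly the classification.


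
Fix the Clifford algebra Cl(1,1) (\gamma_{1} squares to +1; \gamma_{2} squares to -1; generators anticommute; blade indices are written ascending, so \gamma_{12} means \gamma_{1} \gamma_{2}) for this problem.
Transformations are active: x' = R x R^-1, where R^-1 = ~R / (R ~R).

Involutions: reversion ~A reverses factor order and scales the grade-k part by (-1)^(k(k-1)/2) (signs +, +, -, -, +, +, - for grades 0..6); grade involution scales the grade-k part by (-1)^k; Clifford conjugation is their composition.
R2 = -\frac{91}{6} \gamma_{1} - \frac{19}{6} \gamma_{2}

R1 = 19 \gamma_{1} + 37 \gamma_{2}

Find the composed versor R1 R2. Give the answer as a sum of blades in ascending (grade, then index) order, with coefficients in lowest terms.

Distribute over the terms of R1 (each basis-blade product reordered to ascending indices, repeated generators contracted through their squares):
(19 \gamma_{1}) R2 = -\frac{1729}{6} - \frac{361}{6} \gamma_{12}
(37 \gamma_{2}) R2 = \frac{703}{6} + \frac{3367}{6} \gamma_{12}
Summing the partial products and collecting blades:
Answer: -171 + 501 \gamma_{12}


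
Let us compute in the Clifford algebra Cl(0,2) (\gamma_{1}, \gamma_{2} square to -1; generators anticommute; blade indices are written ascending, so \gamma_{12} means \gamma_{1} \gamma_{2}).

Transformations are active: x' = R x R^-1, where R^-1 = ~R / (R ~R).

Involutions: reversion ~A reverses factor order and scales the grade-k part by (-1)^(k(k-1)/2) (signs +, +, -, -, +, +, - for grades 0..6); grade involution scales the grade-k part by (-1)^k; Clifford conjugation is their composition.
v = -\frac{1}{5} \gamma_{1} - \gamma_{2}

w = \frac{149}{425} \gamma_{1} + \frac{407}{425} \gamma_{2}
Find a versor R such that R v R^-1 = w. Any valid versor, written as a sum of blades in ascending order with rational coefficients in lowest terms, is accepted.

Key observation: q(v) = q(w) = -\frac{26}{25} (sandwiches preserve the norm), so R = v + w = \frac{64}{425} \gamma_{1} - \frac{18}{425} \gamma_{2} works whenever it is invertible — the component of v along it is kept and (v - w)/2 reverses, sending v to w.
Answer: \frac{64}{425} \gamma_{1} - \frac{18}{425} \gamma_{2}
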